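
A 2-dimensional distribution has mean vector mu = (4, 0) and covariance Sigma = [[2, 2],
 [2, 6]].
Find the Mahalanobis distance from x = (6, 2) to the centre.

Step 1 — centre the observation: (x - mu) = (2, 2).

Step 2 — invert Sigma. det(Sigma) = 2·6 - (2)² = 8.
  Sigma^{-1} = (1/det) · [[d, -b], [-b, a]] = [[0.75, -0.25],
 [-0.25, 0.25]].

Step 3 — form the quadratic (x - mu)^T · Sigma^{-1} · (x - mu):
  Sigma^{-1} · (x - mu) = (1, 0).
  (x - mu)^T · [Sigma^{-1} · (x - mu)] = (2)·(1) + (2)·(0) = 2.

Step 4 — take square root: d = √(2) ≈ 1.4142.

d(x, mu) = √(2) ≈ 1.4142


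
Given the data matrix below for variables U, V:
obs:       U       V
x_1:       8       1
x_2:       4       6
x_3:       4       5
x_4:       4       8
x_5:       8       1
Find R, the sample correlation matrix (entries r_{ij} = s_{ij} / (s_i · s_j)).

Step 1 — column means:
  mean(U) = (8 + 4 + 4 + 4 + 8) / 5 = 28/5 = 5.6
  mean(V) = (1 + 6 + 5 + 8 + 1) / 5 = 21/5 = 4.2

Step 2 — sample variances and covariances s[i,j] = (1/(n-1)) · Σ_k (x_{k,i} - mean_i) · (x_{k,j} - mean_j), with n-1 = 4:
  s[U,U] = ((2.4)·(2.4) + (-1.6)·(-1.6) + (-1.6)·(-1.6) + (-1.6)·(-1.6) + (2.4)·(2.4)) / 4 = 19.2/4 = 4.8
  s[U,V] = ((2.4)·(-3.2) + (-1.6)·(1.8) + (-1.6)·(0.8) + (-1.6)·(3.8) + (2.4)·(-3.2)) / 4 = -25.6/4 = -6.4
  s[V,V] = ((-3.2)·(-3.2) + (1.8)·(1.8) + (0.8)·(0.8) + (3.8)·(3.8) + (-3.2)·(-3.2)) / 4 = 38.8/4 = 9.7
  Sample standard deviations s_i = √(s[i,i]):
  s(U) = √(4.8) = 2.1909
  s(V) = √(9.7) = 3.1145

Step 3 — r_{ij} = s_{ij} / (s_i · s_j):
  r[U,U] = 1 (diagonal).
  r[U,V] = -6.4 / (2.1909 · 3.1145) = -6.4 / 6.8235 = -0.9379
  r[V,V] = 1 (diagonal).

R is symmetric with unit diagonal. Assembling:

R = [[1, -0.9379],
 [-0.9379, 1]]


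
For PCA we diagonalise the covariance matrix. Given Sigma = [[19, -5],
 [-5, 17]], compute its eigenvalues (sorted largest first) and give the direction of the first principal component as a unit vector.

Step 1 — characteristic polynomial of 2×2 Sigma:
  det(Sigma - λI) = λ² - trace · λ + det = 0.
  trace = 19 + 17 = 36, det = 19·17 - (-5)² = 298.
Step 2 — discriminant:
  Δ = trace² - 4·det = 1296 - 1192 = 104.
Step 3 — eigenvalues:
  λ = (trace ± √Δ)/2 = (36 ± 10.198)/2,
  λ_1 = 23.099,  λ_2 = 12.901.

Step 4 — unit eigenvector for λ_1: solve (Sigma - λ_1 I)v = 0. First row:
  (19 - 23.099)·v_x + (-5)·v_y = 0, i.e. (-4.099)·v_x + (-5)·v_y = 0,
  so v ∝ (b, λ_1 - a) = (-5, 4.099); multiply by -1 so the first entry is positive: u = (5, -4.099).
  ||u|| = √((5)² + (-4.099)²) = √(41.802) ≈ 6.4654,
  v_1 = u/||u|| ≈ (0.7733, -0.634) (||v_1|| = 1).

λ_1 = 23.099,  λ_2 = 12.901;  v_1 ≈ (0.7733, -0.634)


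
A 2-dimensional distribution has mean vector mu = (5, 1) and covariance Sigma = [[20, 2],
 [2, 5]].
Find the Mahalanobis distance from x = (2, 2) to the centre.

Step 1 — centre the observation: (x - mu) = (-3, 1).

Step 2 — invert Sigma. det(Sigma) = 20·5 - (2)² = 96.
  Sigma^{-1} = (1/det) · [[d, -b], [-b, a]] = [[0.0521, -0.0208],
 [-0.0208, 0.2083]].

Step 3 — form the quadratic (x - mu)^T · Sigma^{-1} · (x - mu):
  Sigma^{-1} · (x - mu) = (-0.1771, 0.2708).
  (x - mu)^T · [Sigma^{-1} · (x - mu)] = (-3)·(-0.1771) + (1)·(0.2708) = 0.8021.

Step 4 — take square root: d = √(0.8021) ≈ 0.8956.

d(x, mu) = √(0.8021) ≈ 0.8956


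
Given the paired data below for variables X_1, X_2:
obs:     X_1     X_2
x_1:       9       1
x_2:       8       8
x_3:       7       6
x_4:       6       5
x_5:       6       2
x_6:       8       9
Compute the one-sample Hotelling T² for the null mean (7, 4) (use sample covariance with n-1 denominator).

Step 1 — sample mean vector:
  mean(X_1) = (9 + 8 + 7 + 6 + 6 + 8) / 6 = 44/6 = 7.3333
  mean(X_2) = (1 + 8 + 6 + 5 + 2 + 9) / 6 = 31/6 = 5.1667
  x̄ = (7.3333, 5.1667),  deviation x̄ - mu_0 = (7.3333, 5.1667) - (7, 4) = (0.3333, 1.1667).

Step 2 — sample covariance matrix, S[i,j] = (1/(n-1)) · Σ_k (x_{k,i} - mean_i) · (x_{k,j} - mean_j), divisor n-1 = 5:
  S[X_1,X_1] = ((1.6667)·(1.6667) + (0.6667)·(0.6667) + (-0.3333)·(-0.3333) + (-1.3333)·(-1.3333) + (-1.3333)·(-1.3333) + (0.6667)·(0.6667)) / 5 = 7.3333/5 = 1.4667
  S[X_1,X_2] = ((1.6667)·(-4.1667) + (0.6667)·(2.8333) + (-0.3333)·(0.8333) + (-1.3333)·(-0.1667) + (-1.3333)·(-3.1667) + (0.6667)·(3.8333)) / 5 = 1.6667/5 = 0.3333
  S[X_2,X_2] = ((-4.1667)·(-4.1667) + (2.8333)·(2.8333) + (0.8333)·(0.8333) + (-0.1667)·(-0.1667) + (-3.1667)·(-3.1667) + (3.8333)·(3.8333)) / 5 = 50.8333/5 = 10.1667
  S = [[1.4667, 0.3333],
 [0.3333, 10.1667]].

Step 3 — invert S. det(S) = 1.4667·10.1667 - (0.3333)² = 14.8.
  S^{-1} = (1/det) · [[d, -b], [-b, a]] = [[0.6869, -0.0225],
 [-0.0225, 0.0991]].

Step 4 — quadratic form (x̄ - mu_0)^T · S^{-1} · (x̄ - mu_0):
  S^{-1} · (x̄ - mu_0) = (0.2027, 0.1081),
  (x̄ - mu_0)^T · [...] = (0.3333)·(0.2027) + (1.1667)·(0.1081) = 0.1937.

Step 5 — scale by n: T² = 6 · 0.1937 = 1.1622.

T² ≈ 1.1622


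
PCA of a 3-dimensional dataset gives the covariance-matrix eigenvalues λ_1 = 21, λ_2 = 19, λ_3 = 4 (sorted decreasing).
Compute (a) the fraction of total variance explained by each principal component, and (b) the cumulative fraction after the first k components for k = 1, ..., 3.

Step 1 — total variance = trace(Sigma) = Σ λ_i = 21 + 19 + 4 = 44.

Step 2 — fraction explained by component i = λ_i / Σ λ:
  PC1: 21/44 = 0.4773
  PC2: 19/44 = 0.4318
  PC3: 4/44 = 0.0909

Step 3 — cumulative fraction after k components = (λ_1 + ... + λ_k) / Σ λ:
  k = 1: 21/44 = 0.4773
  k = 2: (21 + 19)/44 = 40/44 = 0.9091
  k = 3: (21 + 19 + 4)/44 = 44/44 = 1

Summary (fraction, with percent):

explained: PC1 0.4773 (47.73%), PC2 0.4318 (43.18%), PC3 0.0909 (9.09%);  cumulative: 0.4773, 0.9091, 1


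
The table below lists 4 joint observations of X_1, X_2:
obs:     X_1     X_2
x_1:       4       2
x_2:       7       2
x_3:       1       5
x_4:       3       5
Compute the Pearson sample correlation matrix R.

Step 1 — column means:
  mean(X_1) = (4 + 7 + 1 + 3) / 4 = 15/4 = 3.75
  mean(X_2) = (2 + 2 + 5 + 5) / 4 = 14/4 = 3.5

Step 2 — sample variances and covariances s[i,j] = (1/(n-1)) · Σ_k (x_{k,i} - mean_i) · (x_{k,j} - mean_j), with n-1 = 3:
  s[X_1,X_1] = ((0.25)·(0.25) + (3.25)·(3.25) + (-2.75)·(-2.75) + (-0.75)·(-0.75)) / 3 = 18.75/3 = 6.25
  s[X_1,X_2] = ((0.25)·(-1.5) + (3.25)·(-1.5) + (-2.75)·(1.5) + (-0.75)·(1.5)) / 3 = -10.5/3 = -3.5
  s[X_2,X_2] = ((-1.5)·(-1.5) + (-1.5)·(-1.5) + (1.5)·(1.5) + (1.5)·(1.5)) / 3 = 9/3 = 3
  Sample standard deviations s_i = √(s[i,i]):
  s(X_1) = √(6.25) = 2.5
  s(X_2) = √(3) = 1.7321

Step 3 — r_{ij} = s_{ij} / (s_i · s_j):
  r[X_1,X_1] = 1 (diagonal).
  r[X_1,X_2] = -3.5 / (2.5 · 1.7321) = -3.5 / 4.3301 = -0.8083
  r[X_2,X_2] = 1 (diagonal).

R is symmetric with unit diagonal. Assembling:

R = [[1, -0.8083],
 [-0.8083, 1]]


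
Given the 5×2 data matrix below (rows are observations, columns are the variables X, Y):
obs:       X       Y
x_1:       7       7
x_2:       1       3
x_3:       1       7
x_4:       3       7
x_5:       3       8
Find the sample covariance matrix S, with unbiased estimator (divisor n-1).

Step 1 — column means:
  mean(X) = (7 + 1 + 1 + 3 + 3) / 5 = 15/5 = 3
  mean(Y) = (7 + 3 + 7 + 7 + 8) / 5 = 32/5 = 6.4

Step 2 — sample covariance S[i,j] = (1/(n-1)) · Σ_k (x_{k,i} - mean_i) · (x_{k,j} - mean_j), with n-1 = 4.
  S[X,X] = ((4)·(4) + (-2)·(-2) + (-2)·(-2) + (0)·(0) + (0)·(0)) / 4 = 24/4 = 6
  S[X,Y] = ((4)·(0.6) + (-2)·(-3.4) + (-2)·(0.6) + (0)·(0.6) + (0)·(1.6)) / 4 = 8/4 = 2
  S[Y,Y] = ((0.6)·(0.6) + (-3.4)·(-3.4) + (0.6)·(0.6) + (0.6)·(0.6) + (1.6)·(1.6)) / 4 = 15.2/4 = 3.8

S is symmetric (S[j,i] = S[i,j]). Assembling:

S = [[6, 2],
 [2, 3.8]]


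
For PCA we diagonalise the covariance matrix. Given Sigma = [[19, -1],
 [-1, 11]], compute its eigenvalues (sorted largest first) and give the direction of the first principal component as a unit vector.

Step 1 — characteristic polynomial of 2×2 Sigma:
  det(Sigma - λI) = λ² - trace · λ + det = 0.
  trace = 19 + 11 = 30, det = 19·11 - (-1)² = 208.
Step 2 — discriminant:
  Δ = trace² - 4·det = 900 - 832 = 68.
Step 3 — eigenvalues:
  λ = (trace ± √Δ)/2 = (30 ± 8.2462)/2,
  λ_1 = 19.1231,  λ_2 = 10.8769.

Step 4 — unit eigenvector for λ_1: solve (Sigma - λ_1 I)v = 0. First row:
  (19 - 19.1231)·v_x + (-1)·v_y = 0, i.e. (-0.1231)·v_x + (-1)·v_y = 0,
  so v ∝ (b, λ_1 - a) = (-1, 0.1231); multiply by -1 so the first entry is positive: u = (1, -0.1231).
  ||u|| = √((1)² + (-0.1231)²) = √(1.0152) ≈ 1.0075,
  v_1 = u/||u|| ≈ (0.9925, -0.1222) (||v_1|| = 1).

λ_1 = 19.1231,  λ_2 = 10.8769;  v_1 ≈ (0.9925, -0.1222)


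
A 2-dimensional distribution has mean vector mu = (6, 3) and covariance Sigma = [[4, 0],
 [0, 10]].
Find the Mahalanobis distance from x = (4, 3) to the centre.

Step 1 — centre the observation: (x - mu) = (-2, 0).

Step 2 — invert Sigma. det(Sigma) = 4·10 - (0)² = 40.
  Sigma^{-1} = (1/det) · [[d, -b], [-b, a]] = [[0.25, 0],
 [0, 0.1]].

Step 3 — form the quadratic (x - mu)^T · Sigma^{-1} · (x - mu):
  Sigma^{-1} · (x - mu) = (-0.5, 0).
  (x - mu)^T · [Sigma^{-1} · (x - mu)] = (-2)·(-0.5) + (0)·(0) = 1.

Step 4 — take square root: d = √(1) ≈ 1.

d(x, mu) = √(1) ≈ 1


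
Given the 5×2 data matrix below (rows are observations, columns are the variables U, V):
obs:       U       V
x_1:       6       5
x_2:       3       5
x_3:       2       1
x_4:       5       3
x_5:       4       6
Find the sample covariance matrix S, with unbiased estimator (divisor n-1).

Step 1 — column means:
  mean(U) = (6 + 3 + 2 + 5 + 4) / 5 = 20/5 = 4
  mean(V) = (5 + 5 + 1 + 3 + 6) / 5 = 20/5 = 4

Step 2 — sample covariance S[i,j] = (1/(n-1)) · Σ_k (x_{k,i} - mean_i) · (x_{k,j} - mean_j), with n-1 = 4.
  S[U,U] = ((2)·(2) + (-1)·(-1) + (-2)·(-2) + (1)·(1) + (0)·(0)) / 4 = 10/4 = 2.5
  S[U,V] = ((2)·(1) + (-1)·(1) + (-2)·(-3) + (1)·(-1) + (0)·(2)) / 4 = 6/4 = 1.5
  S[V,V] = ((1)·(1) + (1)·(1) + (-3)·(-3) + (-1)·(-1) + (2)·(2)) / 4 = 16/4 = 4

S is symmetric (S[j,i] = S[i,j]). Assembling:

S = [[2.5, 1.5],
 [1.5, 4]]


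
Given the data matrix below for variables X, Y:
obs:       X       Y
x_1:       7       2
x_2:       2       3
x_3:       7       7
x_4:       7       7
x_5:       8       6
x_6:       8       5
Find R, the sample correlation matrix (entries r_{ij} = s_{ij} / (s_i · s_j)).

Step 1 — column means:
  mean(X) = (7 + 2 + 7 + 7 + 8 + 8) / 6 = 39/6 = 6.5
  mean(Y) = (2 + 3 + 7 + 7 + 6 + 5) / 6 = 30/6 = 5

Step 2 — sample variances and covariances s[i,j] = (1/(n-1)) · Σ_k (x_{k,i} - mean_i) · (x_{k,j} - mean_j), with n-1 = 5:
  s[X,X] = ((0.5)·(0.5) + (-4.5)·(-4.5) + (0.5)·(0.5) + (0.5)·(0.5) + (1.5)·(1.5) + (1.5)·(1.5)) / 5 = 25.5/5 = 5.1
  s[X,Y] = ((0.5)·(-3) + (-4.5)·(-2) + (0.5)·(2) + (0.5)·(2) + (1.5)·(1) + (1.5)·(0)) / 5 = 11/5 = 2.2
  s[Y,Y] = ((-3)·(-3) + (-2)·(-2) + (2)·(2) + (2)·(2) + (1)·(1) + (0)·(0)) / 5 = 22/5 = 4.4
  Sample standard deviations s_i = √(s[i,i]):
  s(X) = √(5.1) = 2.2583
  s(Y) = √(4.4) = 2.0976

Step 3 — r_{ij} = s_{ij} / (s_i · s_j):
  r[X,X] = 1 (diagonal).
  r[X,Y] = 2.2 / (2.2583 · 2.0976) = 2.2 / 4.7371 = 0.4644
  r[Y,Y] = 1 (diagonal).

R is symmetric with unit diagonal. Assembling:

R = [[1, 0.4644],
 [0.4644, 1]]


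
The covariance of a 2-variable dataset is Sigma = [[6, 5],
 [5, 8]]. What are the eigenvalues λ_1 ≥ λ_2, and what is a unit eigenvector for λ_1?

Step 1 — characteristic polynomial of 2×2 Sigma:
  det(Sigma - λI) = λ² - trace · λ + det = 0.
  trace = 6 + 8 = 14, det = 6·8 - (5)² = 23.
Step 2 — discriminant:
  Δ = trace² - 4·det = 196 - 92 = 104.
Step 3 — eigenvalues:
  λ = (trace ± √Δ)/2 = (14 ± 10.198)/2,
  λ_1 = 12.099,  λ_2 = 1.901.

Step 4 — unit eigenvector for λ_1: solve (Sigma - λ_1 I)v = 0. First row:
  (6 - 12.099)·v_x + (5)·v_y = 0, i.e. (-6.099)·v_x + (5)·v_y = 0,
  so v ∝ (b, λ_1 - a) = (5, 6.099) = u.
  ||u|| = √((5)² + (6.099)²) = √(62.198) ≈ 7.8866,
  v_1 = u/||u|| ≈ (0.634, 0.7733) (||v_1|| = 1).

λ_1 = 12.099,  λ_2 = 1.901;  v_1 ≈ (0.634, 0.7733)


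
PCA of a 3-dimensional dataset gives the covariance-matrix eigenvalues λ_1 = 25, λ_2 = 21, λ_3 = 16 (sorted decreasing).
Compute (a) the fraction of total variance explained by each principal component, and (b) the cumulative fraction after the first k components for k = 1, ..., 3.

Step 1 — total variance = trace(Sigma) = Σ λ_i = 25 + 21 + 16 = 62.

Step 2 — fraction explained by component i = λ_i / Σ λ:
  PC1: 25/62 = 0.4032
  PC2: 21/62 = 0.3387
  PC3: 16/62 = 0.2581

Step 3 — cumulative fraction after k components = (λ_1 + ... + λ_k) / Σ λ:
  k = 1: 25/62 = 0.4032
  k = 2: (25 + 21)/62 = 46/62 = 0.7419
  k = 3: (25 + 21 + 16)/62 = 62/62 = 1

Summary (fraction, with percent):

explained: PC1 0.4032 (40.32%), PC2 0.3387 (33.87%), PC3 0.2581 (25.81%);  cumulative: 0.4032, 0.7419, 1


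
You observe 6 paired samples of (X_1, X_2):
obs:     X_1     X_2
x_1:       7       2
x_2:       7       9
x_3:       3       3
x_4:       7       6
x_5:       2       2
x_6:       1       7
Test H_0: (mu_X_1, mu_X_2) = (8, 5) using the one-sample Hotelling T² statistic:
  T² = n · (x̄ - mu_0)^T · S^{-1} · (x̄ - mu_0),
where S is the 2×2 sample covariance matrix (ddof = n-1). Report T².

Step 1 — sample mean vector:
  mean(X_1) = (7 + 7 + 3 + 7 + 2 + 1) / 6 = 27/6 = 4.5
  mean(X_2) = (2 + 9 + 3 + 6 + 2 + 7) / 6 = 29/6 = 4.8333
  x̄ = (4.5, 4.8333),  deviation x̄ - mu_0 = (4.5, 4.8333) - (8, 5) = (-3.5, -0.1667).

Step 2 — sample covariance matrix, S[i,j] = (1/(n-1)) · Σ_k (x_{k,i} - mean_i) · (x_{k,j} - mean_j), divisor n-1 = 5:
  S[X_1,X_1] = ((2.5)·(2.5) + (2.5)·(2.5) + (-1.5)·(-1.5) + (2.5)·(2.5) + (-2.5)·(-2.5) + (-3.5)·(-3.5)) / 5 = 39.5/5 = 7.9
  S[X_1,X_2] = ((2.5)·(-2.8333) + (2.5)·(4.1667) + (-1.5)·(-1.8333) + (2.5)·(1.1667) + (-2.5)·(-2.8333) + (-3.5)·(2.1667)) / 5 = 8.5/5 = 1.7
  S[X_2,X_2] = ((-2.8333)·(-2.8333) + (4.1667)·(4.1667) + (-1.8333)·(-1.8333) + (1.1667)·(1.1667) + (-2.8333)·(-2.8333) + (2.1667)·(2.1667)) / 5 = 42.8333/5 = 8.5667
  S = [[7.9, 1.7],
 [1.7, 8.5667]].

Step 3 — invert S. det(S) = 7.9·8.5667 - (1.7)² = 64.7867.
  S^{-1} = (1/det) · [[d, -b], [-b, a]] = [[0.1322, -0.0262],
 [-0.0262, 0.1219]].

Step 4 — quadratic form (x̄ - mu_0)^T · S^{-1} · (x̄ - mu_0):
  S^{-1} · (x̄ - mu_0) = (-0.4584, 0.0715),
  (x̄ - mu_0)^T · [...] = (-3.5)·(-0.4584) + (-0.1667)·(0.0715) = 1.5926.

Step 5 — scale by n: T² = 6 · 1.5926 = 9.5555.

T² ≈ 9.5555


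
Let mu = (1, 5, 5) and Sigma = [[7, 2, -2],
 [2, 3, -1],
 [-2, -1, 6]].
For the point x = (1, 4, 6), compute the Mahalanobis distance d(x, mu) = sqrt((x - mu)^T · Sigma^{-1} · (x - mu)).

Step 1 — centre the observation: (x - mu) = (0, -1, 1).

Step 2 — invert Sigma (cofactor / det for 3×3, or solve directly):
  Sigma^{-1} = [[0.1868, -0.1099, 0.044],
 [-0.1099, 0.4176, 0.033],
 [0.044, 0.033, 0.1868]].

Step 3 — form the quadratic (x - mu)^T · Sigma^{-1} · (x - mu):
  Sigma^{-1} · (x - mu) = (0.1538, -0.3846, 0.1538).
  (x - mu)^T · [Sigma^{-1} · (x - mu)] = (0)·(0.1538) + (-1)·(-0.3846) + (1)·(0.1538) = 0.5385.

Step 4 — take square root: d = √(0.5385) ≈ 0.7338.

d(x, mu) = √(0.5385) ≈ 0.7338


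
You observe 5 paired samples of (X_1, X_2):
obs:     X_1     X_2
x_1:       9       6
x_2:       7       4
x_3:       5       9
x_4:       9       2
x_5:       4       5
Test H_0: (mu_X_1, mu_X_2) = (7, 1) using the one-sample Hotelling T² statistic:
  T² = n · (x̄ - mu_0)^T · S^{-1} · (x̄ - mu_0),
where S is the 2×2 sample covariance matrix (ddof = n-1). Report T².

Step 1 — sample mean vector:
  mean(X_1) = (9 + 7 + 5 + 9 + 4) / 5 = 34/5 = 6.8
  mean(X_2) = (6 + 4 + 9 + 2 + 5) / 5 = 26/5 = 5.2
  x̄ = (6.8, 5.2),  deviation x̄ - mu_0 = (6.8, 5.2) - (7, 1) = (-0.2, 4.2).

Step 2 — sample covariance matrix, S[i,j] = (1/(n-1)) · Σ_k (x_{k,i} - mean_i) · (x_{k,j} - mean_j), divisor n-1 = 4:
  S[X_1,X_1] = ((2.2)·(2.2) + (0.2)·(0.2) + (-1.8)·(-1.8) + (2.2)·(2.2) + (-2.8)·(-2.8)) / 4 = 20.8/4 = 5.2
  S[X_1,X_2] = ((2.2)·(0.8) + (0.2)·(-1.2) + (-1.8)·(3.8) + (2.2)·(-3.2) + (-2.8)·(-0.2)) / 4 = -11.8/4 = -2.95
  S[X_2,X_2] = ((0.8)·(0.8) + (-1.2)·(-1.2) + (3.8)·(3.8) + (-3.2)·(-3.2) + (-0.2)·(-0.2)) / 4 = 26.8/4 = 6.7
  S = [[5.2, -2.95],
 [-2.95, 6.7]].

Step 3 — invert S. det(S) = 5.2·6.7 - (-2.95)² = 26.1375.
  S^{-1} = (1/det) · [[d, -b], [-b, a]] = [[0.2563, 0.1129],
 [0.1129, 0.1989]].

Step 4 — quadratic form (x̄ - mu_0)^T · S^{-1} · (x̄ - mu_0):
  S^{-1} · (x̄ - mu_0) = (0.4228, 0.813),
  (x̄ - mu_0)^T · [...] = (-0.2)·(0.4228) + (4.2)·(0.813) = 3.3301.

Step 5 — scale by n: T² = 5 · 3.3301 = 16.6504.

T² ≈ 16.6504


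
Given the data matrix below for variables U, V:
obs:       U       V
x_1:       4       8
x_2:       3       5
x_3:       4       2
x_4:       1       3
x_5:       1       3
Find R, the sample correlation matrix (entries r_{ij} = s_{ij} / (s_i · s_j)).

Step 1 — column means:
  mean(U) = (4 + 3 + 4 + 1 + 1) / 5 = 13/5 = 2.6
  mean(V) = (8 + 5 + 2 + 3 + 3) / 5 = 21/5 = 4.2

Step 2 — sample variances and covariances s[i,j] = (1/(n-1)) · Σ_k (x_{k,i} - mean_i) · (x_{k,j} - mean_j), with n-1 = 4:
  s[U,U] = ((1.4)·(1.4) + (0.4)·(0.4) + (1.4)·(1.4) + (-1.6)·(-1.6) + (-1.6)·(-1.6)) / 4 = 9.2/4 = 2.3
  s[U,V] = ((1.4)·(3.8) + (0.4)·(0.8) + (1.4)·(-2.2) + (-1.6)·(-1.2) + (-1.6)·(-1.2)) / 4 = 6.4/4 = 1.6
  s[V,V] = ((3.8)·(3.8) + (0.8)·(0.8) + (-2.2)·(-2.2) + (-1.2)·(-1.2) + (-1.2)·(-1.2)) / 4 = 22.8/4 = 5.7
  Sample standard deviations s_i = √(s[i,i]):
  s(U) = √(2.3) = 1.5166
  s(V) = √(5.7) = 2.3875

Step 3 — r_{ij} = s_{ij} / (s_i · s_j):
  r[U,U] = 1 (diagonal).
  r[U,V] = 1.6 / (1.5166 · 2.3875) = 1.6 / 3.6208 = 0.4419
  r[V,V] = 1 (diagonal).

R is symmetric with unit diagonal. Assembling:

R = [[1, 0.4419],
 [0.4419, 1]]


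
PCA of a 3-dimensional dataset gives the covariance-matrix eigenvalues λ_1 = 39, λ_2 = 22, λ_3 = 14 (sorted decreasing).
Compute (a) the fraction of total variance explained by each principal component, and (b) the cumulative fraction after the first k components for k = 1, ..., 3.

Step 1 — total variance = trace(Sigma) = Σ λ_i = 39 + 22 + 14 = 75.

Step 2 — fraction explained by component i = λ_i / Σ λ:
  PC1: 39/75 = 0.52
  PC2: 22/75 = 0.2933
  PC3: 14/75 = 0.1867

Step 3 — cumulative fraction after k components = (λ_1 + ... + λ_k) / Σ λ:
  k = 1: 39/75 = 0.52
  k = 2: (39 + 22)/75 = 61/75 = 0.8133
  k = 3: (39 + 22 + 14)/75 = 75/75 = 1

Summary (fraction, with percent):

explained: PC1 0.52 (52%), PC2 0.2933 (29.33%), PC3 0.1867 (18.67%);  cumulative: 0.52, 0.8133, 1


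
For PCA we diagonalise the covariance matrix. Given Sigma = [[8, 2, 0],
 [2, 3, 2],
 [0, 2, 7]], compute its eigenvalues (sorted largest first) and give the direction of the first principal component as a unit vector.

Step 1 — characteristic polynomial p(λ) = det(λI - Sigma) = λ³ - tr·λ² + c_1·λ - det, where tr = trace, c_1 = sum of the principal 2×2 minors, det = det(Sigma):
  tr = 8 + 3 + 7 = 18,
  c_1 = (8·3 - (2)²) + (8·7 - (0)²) + (3·7 - (2)²) = 20 + 56 + 17 = 93,
  det = 8·(3·7 - (2)²) - (2)·((2)·7 - (2)·(0)) + (0)·((2)·(2) - 3·(0)) = 8·(17) - (2)·(14) + (0)·(4) = 108.
  So p(λ) = λ³ - 18λ² + 93λ - 108.
Step 2 — look for an integer root (rational root theorem: any rational root is an integer divisor of 108). Testing λ = 9:
  p(9) = 729 - 1458 + 837 - 108 = 0  ✓
  Dividing out (λ - 9): p(λ) = (λ - 9)(λ² - 9λ + 12).
Step 3 — remaining eigenvalues from the quadratic λ² - 9λ + 12 = 0:
  Δ = 9² - 4·12 = 81 - 48 = 33,  λ = (9 ± √33)/2 = (9 ± 5.7446)/2 ≈ 7.3723 or 1.6277.
  Sorted: λ_1 = 9,  λ_2 = 7.3723,  λ_3 = 1.6277  (check: sum = 18 = tr ✓).

Step 4 — unit eigenvector for λ_1 = 9: v spans the null space of (Sigma - λ_1 I), whose rows are
  r_1 = (-1, 2, 0),  r_2 = (2, -6, 2),  r_3 = (0, 2, -2).
  v is orthogonal to every row, so take v ∝ r_1 × r_2 = ((2)·(2) - (0)·(-6), (0)·(2) - (-1)·(2), (-1)·(-6) - (2)·(2)) = (4, 2, 2).
  Rescale (divide by 2): u = (2, 1, 1).
  ||u|| = √((2)² + (1)² + (1)²) = √(6) ≈ 2.4495,  v_1 = u/||u|| ≈ (0.8165, 0.4082, 0.4082) (||v_1|| = 1).

λ_1 = 9,  λ_2 = 7.3723,  λ_3 = 1.6277;  v_1 ≈ (0.8165, 0.4082, 0.4082)


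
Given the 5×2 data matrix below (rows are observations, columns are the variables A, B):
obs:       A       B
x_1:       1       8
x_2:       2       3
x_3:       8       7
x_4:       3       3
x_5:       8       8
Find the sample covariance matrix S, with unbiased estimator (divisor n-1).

Step 1 — column means:
  mean(A) = (1 + 2 + 8 + 3 + 8) / 5 = 22/5 = 4.4
  mean(B) = (8 + 3 + 7 + 3 + 8) / 5 = 29/5 = 5.8

Step 2 — sample covariance S[i,j] = (1/(n-1)) · Σ_k (x_{k,i} - mean_i) · (x_{k,j} - mean_j), with n-1 = 4.
  S[A,A] = ((-3.4)·(-3.4) + (-2.4)·(-2.4) + (3.6)·(3.6) + (-1.4)·(-1.4) + (3.6)·(3.6)) / 4 = 45.2/4 = 11.3
  S[A,B] = ((-3.4)·(2.2) + (-2.4)·(-2.8) + (3.6)·(1.2) + (-1.4)·(-2.8) + (3.6)·(2.2)) / 4 = 15.4/4 = 3.85
  S[B,B] = ((2.2)·(2.2) + (-2.8)·(-2.8) + (1.2)·(1.2) + (-2.8)·(-2.8) + (2.2)·(2.2)) / 4 = 26.8/4 = 6.7

S is symmetric (S[j,i] = S[i,j]). Assembling:

S = [[11.3, 3.85],
 [3.85, 6.7]]


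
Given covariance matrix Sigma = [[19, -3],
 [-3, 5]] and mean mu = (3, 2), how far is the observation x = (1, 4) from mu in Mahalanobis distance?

Step 1 — centre the observation: (x - mu) = (-2, 2).

Step 2 — invert Sigma. det(Sigma) = 19·5 - (-3)² = 86.
  Sigma^{-1} = (1/det) · [[d, -b], [-b, a]] = [[0.0581, 0.0349],
 [0.0349, 0.2209]].

Step 3 — form the quadratic (x - mu)^T · Sigma^{-1} · (x - mu):
  Sigma^{-1} · (x - mu) = (-0.0465, 0.3721).
  (x - mu)^T · [Sigma^{-1} · (x - mu)] = (-2)·(-0.0465) + (2)·(0.3721) = 0.8372.

Step 4 — take square root: d = √(0.8372) ≈ 0.915.

d(x, mu) = √(0.8372) ≈ 0.915


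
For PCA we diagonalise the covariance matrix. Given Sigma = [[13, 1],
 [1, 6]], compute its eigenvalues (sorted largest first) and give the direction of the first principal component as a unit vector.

Step 1 — characteristic polynomial of 2×2 Sigma:
  det(Sigma - λI) = λ² - trace · λ + det = 0.
  trace = 13 + 6 = 19, det = 13·6 - (1)² = 77.
Step 2 — discriminant:
  Δ = trace² - 4·det = 361 - 308 = 53.
Step 3 — eigenvalues:
  λ = (trace ± √Δ)/2 = (19 ± 7.2801)/2,
  λ_1 = 13.1401,  λ_2 = 5.8599.

Step 4 — unit eigenvector for λ_1: solve (Sigma - λ_1 I)v = 0. First row:
  (13 - 13.1401)·v_x + (1)·v_y = 0, i.e. (-0.1401)·v_x + (1)·v_y = 0,
  so v ∝ (b, λ_1 - a) = (1, 0.1401) = u.
  ||u|| = √((1)² + (0.1401)²) = √(1.0196) ≈ 1.0098,
  v_1 = u/||u|| ≈ (0.9903, 0.1387) (||v_1|| = 1).

λ_1 = 13.1401,  λ_2 = 5.8599;  v_1 ≈ (0.9903, 0.1387)


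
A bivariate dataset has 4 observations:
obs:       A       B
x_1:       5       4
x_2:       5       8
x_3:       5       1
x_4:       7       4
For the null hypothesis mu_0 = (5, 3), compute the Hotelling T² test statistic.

Step 1 — sample mean vector:
  mean(A) = (5 + 5 + 5 + 7) / 4 = 22/4 = 5.5
  mean(B) = (4 + 8 + 1 + 4) / 4 = 17/4 = 4.25
  x̄ = (5.5, 4.25),  deviation x̄ - mu_0 = (5.5, 4.25) - (5, 3) = (0.5, 1.25).

Step 2 — sample covariance matrix, S[i,j] = (1/(n-1)) · Σ_k (x_{k,i} - mean_i) · (x_{k,j} - mean_j), divisor n-1 = 3:
  S[A,A] = ((-0.5)·(-0.5) + (-0.5)·(-0.5) + (-0.5)·(-0.5) + (1.5)·(1.5)) / 3 = 3/3 = 1
  S[A,B] = ((-0.5)·(-0.25) + (-0.5)·(3.75) + (-0.5)·(-3.25) + (1.5)·(-0.25)) / 3 = -0.5/3 = -0.1667
  S[B,B] = ((-0.25)·(-0.25) + (3.75)·(3.75) + (-3.25)·(-3.25) + (-0.25)·(-0.25)) / 3 = 24.75/3 = 8.25
  S = [[1, -0.1667],
 [-0.1667, 8.25]].

Step 3 — invert S. det(S) = 1·8.25 - (-0.1667)² = 8.2222.
  S^{-1} = (1/det) · [[d, -b], [-b, a]] = [[1.0034, 0.0203],
 [0.0203, 0.1216]].

Step 4 — quadratic form (x̄ - mu_0)^T · S^{-1} · (x̄ - mu_0):
  S^{-1} · (x̄ - mu_0) = (0.527, 0.1622),
  (x̄ - mu_0)^T · [...] = (0.5)·(0.527) + (1.25)·(0.1622) = 0.4662.

Step 5 — scale by n: T² = 4 · 0.4662 = 1.8649.

T² ≈ 1.8649


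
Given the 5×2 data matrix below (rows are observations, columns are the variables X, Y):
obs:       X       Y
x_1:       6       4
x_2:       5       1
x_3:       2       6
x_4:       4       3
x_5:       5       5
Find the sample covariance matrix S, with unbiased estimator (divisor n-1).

Step 1 — column means:
  mean(X) = (6 + 5 + 2 + 4 + 5) / 5 = 22/5 = 4.4
  mean(Y) = (4 + 1 + 6 + 3 + 5) / 5 = 19/5 = 3.8

Step 2 — sample covariance S[i,j] = (1/(n-1)) · Σ_k (x_{k,i} - mean_i) · (x_{k,j} - mean_j), with n-1 = 4.
  S[X,X] = ((1.6)·(1.6) + (0.6)·(0.6) + (-2.4)·(-2.4) + (-0.4)·(-0.4) + (0.6)·(0.6)) / 4 = 9.2/4 = 2.3
  S[X,Y] = ((1.6)·(0.2) + (0.6)·(-2.8) + (-2.4)·(2.2) + (-0.4)·(-0.8) + (0.6)·(1.2)) / 4 = -5.6/4 = -1.4
  S[Y,Y] = ((0.2)·(0.2) + (-2.8)·(-2.8) + (2.2)·(2.2) + (-0.8)·(-0.8) + (1.2)·(1.2)) / 4 = 14.8/4 = 3.7

S is symmetric (S[j,i] = S[i,j]). Assembling:

S = [[2.3, -1.4],
 [-1.4, 3.7]]


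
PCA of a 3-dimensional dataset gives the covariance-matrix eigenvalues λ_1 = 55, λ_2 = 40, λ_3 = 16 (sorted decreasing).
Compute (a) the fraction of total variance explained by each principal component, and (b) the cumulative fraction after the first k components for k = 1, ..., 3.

Step 1 — total variance = trace(Sigma) = Σ λ_i = 55 + 40 + 16 = 111.

Step 2 — fraction explained by component i = λ_i / Σ λ:
  PC1: 55/111 = 0.4955
  PC2: 40/111 = 0.3604
  PC3: 16/111 = 0.1441

Step 3 — cumulative fraction after k components = (λ_1 + ... + λ_k) / Σ λ:
  k = 1: 55/111 = 0.4955
  k = 2: (55 + 40)/111 = 95/111 = 0.8559
  k = 3: (55 + 40 + 16)/111 = 111/111 = 1

Summary (fraction, with percent):

explained: PC1 0.4955 (49.55%), PC2 0.3604 (36.04%), PC3 0.1441 (14.41%);  cumulative: 0.4955, 0.8559, 1


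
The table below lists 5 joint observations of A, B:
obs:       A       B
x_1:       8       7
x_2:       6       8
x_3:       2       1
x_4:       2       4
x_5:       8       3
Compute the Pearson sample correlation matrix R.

Step 1 — column means:
  mean(A) = (8 + 6 + 2 + 2 + 8) / 5 = 26/5 = 5.2
  mean(B) = (7 + 8 + 1 + 4 + 3) / 5 = 23/5 = 4.6

Step 2 — sample variances and covariances s[i,j] = (1/(n-1)) · Σ_k (x_{k,i} - mean_i) · (x_{k,j} - mean_j), with n-1 = 4:
  s[A,A] = ((2.8)·(2.8) + (0.8)·(0.8) + (-3.2)·(-3.2) + (-3.2)·(-3.2) + (2.8)·(2.8)) / 4 = 36.8/4 = 9.2
  s[A,B] = ((2.8)·(2.4) + (0.8)·(3.4) + (-3.2)·(-3.6) + (-3.2)·(-0.6) + (2.8)·(-1.6)) / 4 = 18.4/4 = 4.6
  s[B,B] = ((2.4)·(2.4) + (3.4)·(3.4) + (-3.6)·(-3.6) + (-0.6)·(-0.6) + (-1.6)·(-1.6)) / 4 = 33.2/4 = 8.3
  Sample standard deviations s_i = √(s[i,i]):
  s(A) = √(9.2) = 3.0332
  s(B) = √(8.3) = 2.881

Step 3 — r_{ij} = s_{ij} / (s_i · s_j):
  r[A,A] = 1 (diagonal).
  r[A,B] = 4.6 / (3.0332 · 2.881) = 4.6 / 8.7384 = 0.5264
  r[B,B] = 1 (diagonal).

R is symmetric with unit diagonal. Assembling:

R = [[1, 0.5264],
 [0.5264, 1]]


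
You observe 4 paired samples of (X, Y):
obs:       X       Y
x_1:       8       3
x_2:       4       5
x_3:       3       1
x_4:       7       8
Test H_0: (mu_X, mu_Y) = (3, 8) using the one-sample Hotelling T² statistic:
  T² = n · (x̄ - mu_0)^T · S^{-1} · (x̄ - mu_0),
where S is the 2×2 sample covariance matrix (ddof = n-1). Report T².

Step 1 — sample mean vector:
  mean(X) = (8 + 4 + 3 + 7) / 4 = 22/4 = 5.5
  mean(Y) = (3 + 5 + 1 + 8) / 4 = 17/4 = 4.25
  x̄ = (5.5, 4.25),  deviation x̄ - mu_0 = (5.5, 4.25) - (3, 8) = (2.5, -3.75).

Step 2 — sample covariance matrix, S[i,j] = (1/(n-1)) · Σ_k (x_{k,i} - mean_i) · (x_{k,j} - mean_j), divisor n-1 = 3:
  S[X,X] = ((2.5)·(2.5) + (-1.5)·(-1.5) + (-2.5)·(-2.5) + (1.5)·(1.5)) / 3 = 17/3 = 5.6667
  S[X,Y] = ((2.5)·(-1.25) + (-1.5)·(0.75) + (-2.5)·(-3.25) + (1.5)·(3.75)) / 3 = 9.5/3 = 3.1667
  S[Y,Y] = ((-1.25)·(-1.25) + (0.75)·(0.75) + (-3.25)·(-3.25) + (3.75)·(3.75)) / 3 = 26.75/3 = 8.9167
  S = [[5.6667, 3.1667],
 [3.1667, 8.9167]].

Step 3 — invert S. det(S) = 5.6667·8.9167 - (3.1667)² = 40.5.
  S^{-1} = (1/det) · [[d, -b], [-b, a]] = [[0.2202, -0.0782],
 [-0.0782, 0.1399]].

Step 4 — quadratic form (x̄ - mu_0)^T · S^{-1} · (x̄ - mu_0):
  S^{-1} · (x̄ - mu_0) = (0.8436, -0.7202),
  (x̄ - mu_0)^T · [...] = (2.5)·(0.8436) + (-3.75)·(-0.7202) = 4.8097.

Step 5 — scale by n: T² = 4 · 4.8097 = 19.2387.

T² ≈ 19.2387


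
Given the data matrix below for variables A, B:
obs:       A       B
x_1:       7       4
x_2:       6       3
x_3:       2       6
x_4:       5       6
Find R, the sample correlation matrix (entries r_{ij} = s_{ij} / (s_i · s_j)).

Step 1 — column means:
  mean(A) = (7 + 6 + 2 + 5) / 4 = 20/4 = 5
  mean(B) = (4 + 3 + 6 + 6) / 4 = 19/4 = 4.75

Step 2 — sample variances and covariances s[i,j] = (1/(n-1)) · Σ_k (x_{k,i} - mean_i) · (x_{k,j} - mean_j), with n-1 = 3:
  s[A,A] = ((2)·(2) + (1)·(1) + (-3)·(-3) + (0)·(0)) / 3 = 14/3 = 4.6667
  s[A,B] = ((2)·(-0.75) + (1)·(-1.75) + (-3)·(1.25) + (0)·(1.25)) / 3 = -7/3 = -2.3333
  s[B,B] = ((-0.75)·(-0.75) + (-1.75)·(-1.75) + (1.25)·(1.25) + (1.25)·(1.25)) / 3 = 6.75/3 = 2.25
  Sample standard deviations s_i = √(s[i,i]):
  s(A) = √(4.6667) = 2.1602
  s(B) = √(2.25) = 1.5

Step 3 — r_{ij} = s_{ij} / (s_i · s_j):
  r[A,A] = 1 (diagonal).
  r[A,B] = -2.3333 / (2.1602 · 1.5) = -2.3333 / 3.2404 = -0.7201
  r[B,B] = 1 (diagonal).

R is symmetric with unit diagonal. Assembling:

R = [[1, -0.7201],
 [-0.7201, 1]]


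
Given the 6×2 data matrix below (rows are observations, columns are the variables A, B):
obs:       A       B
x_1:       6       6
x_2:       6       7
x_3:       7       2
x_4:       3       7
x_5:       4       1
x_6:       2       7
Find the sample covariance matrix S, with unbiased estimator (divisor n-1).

Step 1 — column means:
  mean(A) = (6 + 6 + 7 + 3 + 4 + 2) / 6 = 28/6 = 4.6667
  mean(B) = (6 + 7 + 2 + 7 + 1 + 7) / 6 = 30/6 = 5

Step 2 — sample covariance S[i,j] = (1/(n-1)) · Σ_k (x_{k,i} - mean_i) · (x_{k,j} - mean_j), with n-1 = 5.
  S[A,A] = ((1.3333)·(1.3333) + (1.3333)·(1.3333) + (2.3333)·(2.3333) + (-1.6667)·(-1.6667) + (-0.6667)·(-0.6667) + (-2.6667)·(-2.6667)) / 5 = 19.3333/5 = 3.8667
  S[A,B] = ((1.3333)·(1) + (1.3333)·(2) + (2.3333)·(-3) + (-1.6667)·(2) + (-0.6667)·(-4) + (-2.6667)·(2)) / 5 = -9/5 = -1.8
  S[B,B] = ((1)·(1) + (2)·(2) + (-3)·(-3) + (2)·(2) + (-4)·(-4) + (2)·(2)) / 5 = 38/5 = 7.6

S is symmetric (S[j,i] = S[i,j]). Assembling:

S = [[3.8667, -1.8],
 [-1.8, 7.6]]


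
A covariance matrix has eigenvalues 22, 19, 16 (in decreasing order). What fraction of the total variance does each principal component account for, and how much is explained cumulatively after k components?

Step 1 — total variance = trace(Sigma) = Σ λ_i = 22 + 19 + 16 = 57.

Step 2 — fraction explained by component i = λ_i / Σ λ:
  PC1: 22/57 = 0.386
  PC2: 19/57 = 0.3333
  PC3: 16/57 = 0.2807

Step 3 — cumulative fraction after k components = (λ_1 + ... + λ_k) / Σ λ:
  k = 1: 22/57 = 0.386
  k = 2: (22 + 19)/57 = 41/57 = 0.7193
  k = 3: (22 + 19 + 16)/57 = 57/57 = 1

Summary (fraction, with percent):

explained: PC1 0.386 (38.6%), PC2 0.3333 (33.33%), PC3 0.2807 (28.07%);  cumulative: 0.386, 0.7193, 1


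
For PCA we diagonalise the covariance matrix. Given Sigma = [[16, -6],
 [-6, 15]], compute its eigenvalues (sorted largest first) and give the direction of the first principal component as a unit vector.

Step 1 — characteristic polynomial of 2×2 Sigma:
  det(Sigma - λI) = λ² - trace · λ + det = 0.
  trace = 16 + 15 = 31, det = 16·15 - (-6)² = 204.
Step 2 — discriminant:
  Δ = trace² - 4·det = 961 - 816 = 145.
Step 3 — eigenvalues:
  λ = (trace ± √Δ)/2 = (31 ± 12.0416)/2,
  λ_1 = 21.5208,  λ_2 = 9.4792.

Step 4 — unit eigenvector for λ_1: solve (Sigma - λ_1 I)v = 0. First row:
  (16 - 21.5208)·v_x + (-6)·v_y = 0, i.e. (-5.5208)·v_x + (-6)·v_y = 0,
  so v ∝ (b, λ_1 - a) = (-6, 5.5208); multiply by -1 so the first entry is positive: u = (6, -5.5208).
  ||u|| = √((6)² + (-5.5208)²) = √(66.4792) ≈ 8.1535,
  v_1 = u/||u|| ≈ (0.7359, -0.6771) (||v_1|| = 1).

λ_1 = 21.5208,  λ_2 = 9.4792;  v_1 ≈ (0.7359, -0.6771)


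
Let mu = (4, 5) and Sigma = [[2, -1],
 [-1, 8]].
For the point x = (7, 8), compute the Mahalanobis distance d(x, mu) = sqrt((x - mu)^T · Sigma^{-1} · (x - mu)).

Step 1 — centre the observation: (x - mu) = (3, 3).

Step 2 — invert Sigma. det(Sigma) = 2·8 - (-1)² = 15.
  Sigma^{-1} = (1/det) · [[d, -b], [-b, a]] = [[0.5333, 0.0667],
 [0.0667, 0.1333]].

Step 3 — form the quadratic (x - mu)^T · Sigma^{-1} · (x - mu):
  Sigma^{-1} · (x - mu) = (1.8, 0.6).
  (x - mu)^T · [Sigma^{-1} · (x - mu)] = (3)·(1.8) + (3)·(0.6) = 7.2.

Step 4 — take square root: d = √(7.2) ≈ 2.6833.

d(x, mu) = √(7.2) ≈ 2.6833


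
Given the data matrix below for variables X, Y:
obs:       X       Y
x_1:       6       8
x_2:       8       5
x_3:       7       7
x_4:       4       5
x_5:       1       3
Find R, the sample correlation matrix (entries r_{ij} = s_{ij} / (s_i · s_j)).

Step 1 — column means:
  mean(X) = (6 + 8 + 7 + 4 + 1) / 5 = 26/5 = 5.2
  mean(Y) = (8 + 5 + 7 + 5 + 3) / 5 = 28/5 = 5.6

Step 2 — sample variances and covariances s[i,j] = (1/(n-1)) · Σ_k (x_{k,i} - mean_i) · (x_{k,j} - mean_j), with n-1 = 4:
  s[X,X] = ((0.8)·(0.8) + (2.8)·(2.8) + (1.8)·(1.8) + (-1.2)·(-1.2) + (-4.2)·(-4.2)) / 4 = 30.8/4 = 7.7
  s[X,Y] = ((0.8)·(2.4) + (2.8)·(-0.6) + (1.8)·(1.4) + (-1.2)·(-0.6) + (-4.2)·(-2.6)) / 4 = 14.4/4 = 3.6
  s[Y,Y] = ((2.4)·(2.4) + (-0.6)·(-0.6) + (1.4)·(1.4) + (-0.6)·(-0.6) + (-2.6)·(-2.6)) / 4 = 15.2/4 = 3.8
  Sample standard deviations s_i = √(s[i,i]):
  s(X) = √(7.7) = 2.7749
  s(Y) = √(3.8) = 1.9494

Step 3 — r_{ij} = s_{ij} / (s_i · s_j):
  r[X,X] = 1 (diagonal).
  r[X,Y] = 3.6 / (2.7749 · 1.9494) = 3.6 / 5.4093 = 0.6655
  r[Y,Y] = 1 (diagonal).

R is symmetric with unit diagonal. Assembling:

R = [[1, 0.6655],
 [0.6655, 1]]


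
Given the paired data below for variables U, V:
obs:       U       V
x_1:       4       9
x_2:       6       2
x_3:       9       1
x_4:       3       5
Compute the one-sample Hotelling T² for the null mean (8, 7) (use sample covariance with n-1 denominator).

Step 1 — sample mean vector:
  mean(U) = (4 + 6 + 9 + 3) / 4 = 22/4 = 5.5
  mean(V) = (9 + 2 + 1 + 5) / 4 = 17/4 = 4.25
  x̄ = (5.5, 4.25),  deviation x̄ - mu_0 = (5.5, 4.25) - (8, 7) = (-2.5, -2.75).

Step 2 — sample covariance matrix, S[i,j] = (1/(n-1)) · Σ_k (x_{k,i} - mean_i) · (x_{k,j} - mean_j), divisor n-1 = 3:
  S[U,U] = ((-1.5)·(-1.5) + (0.5)·(0.5) + (3.5)·(3.5) + (-2.5)·(-2.5)) / 3 = 21/3 = 7
  S[U,V] = ((-1.5)·(4.75) + (0.5)·(-2.25) + (3.5)·(-3.25) + (-2.5)·(0.75)) / 3 = -21.5/3 = -7.1667
  S[V,V] = ((4.75)·(4.75) + (-2.25)·(-2.25) + (-3.25)·(-3.25) + (0.75)·(0.75)) / 3 = 38.75/3 = 12.9167
  S = [[7, -7.1667],
 [-7.1667, 12.9167]].

Step 3 — invert S. det(S) = 7·12.9167 - (-7.1667)² = 39.0556.
  S^{-1} = (1/det) · [[d, -b], [-b, a]] = [[0.3307, 0.1835],
 [0.1835, 0.1792]].

Step 4 — quadratic form (x̄ - mu_0)^T · S^{-1} · (x̄ - mu_0):
  S^{-1} · (x̄ - mu_0) = (-1.3314, -0.9516),
  (x̄ - mu_0)^T · [...] = (-2.5)·(-1.3314) + (-2.75)·(-0.9516) = 5.9456.

Step 5 — scale by n: T² = 4 · 5.9456 = 23.7824.

T² ≈ 23.7824


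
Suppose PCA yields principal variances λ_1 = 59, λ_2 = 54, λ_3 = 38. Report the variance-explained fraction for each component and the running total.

Step 1 — total variance = trace(Sigma) = Σ λ_i = 59 + 54 + 38 = 151.

Step 2 — fraction explained by component i = λ_i / Σ λ:
  PC1: 59/151 = 0.3907
  PC2: 54/151 = 0.3576
  PC3: 38/151 = 0.2517

Step 3 — cumulative fraction after k components = (λ_1 + ... + λ_k) / Σ λ:
  k = 1: 59/151 = 0.3907
  k = 2: (59 + 54)/151 = 113/151 = 0.7483
  k = 3: (59 + 54 + 38)/151 = 151/151 = 1

Summary (fraction, with percent):

explained: PC1 0.3907 (39.07%), PC2 0.3576 (35.76%), PC3 0.2517 (25.17%);  cumulative: 0.3907, 0.7483, 1


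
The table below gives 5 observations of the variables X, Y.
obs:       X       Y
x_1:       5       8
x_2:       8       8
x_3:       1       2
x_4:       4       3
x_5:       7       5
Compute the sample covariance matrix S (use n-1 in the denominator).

Step 1 — column means:
  mean(X) = (5 + 8 + 1 + 4 + 7) / 5 = 25/5 = 5
  mean(Y) = (8 + 8 + 2 + 3 + 5) / 5 = 26/5 = 5.2

Step 2 — sample covariance S[i,j] = (1/(n-1)) · Σ_k (x_{k,i} - mean_i) · (x_{k,j} - mean_j), with n-1 = 4.
  S[X,X] = ((0)·(0) + (3)·(3) + (-4)·(-4) + (-1)·(-1) + (2)·(2)) / 4 = 30/4 = 7.5
  S[X,Y] = ((0)·(2.8) + (3)·(2.8) + (-4)·(-3.2) + (-1)·(-2.2) + (2)·(-0.2)) / 4 = 23/4 = 5.75
  S[Y,Y] = ((2.8)·(2.8) + (2.8)·(2.8) + (-3.2)·(-3.2) + (-2.2)·(-2.2) + (-0.2)·(-0.2)) / 4 = 30.8/4 = 7.7

S is symmetric (S[j,i] = S[i,j]). Assembling:

S = [[7.5, 5.75],
 [5.75, 7.7]]


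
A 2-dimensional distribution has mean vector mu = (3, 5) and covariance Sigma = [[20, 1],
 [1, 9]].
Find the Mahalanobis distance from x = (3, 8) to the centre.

Step 1 — centre the observation: (x - mu) = (0, 3).

Step 2 — invert Sigma. det(Sigma) = 20·9 - (1)² = 179.
  Sigma^{-1} = (1/det) · [[d, -b], [-b, a]] = [[0.0503, -0.0056],
 [-0.0056, 0.1117]].

Step 3 — form the quadratic (x - mu)^T · Sigma^{-1} · (x - mu):
  Sigma^{-1} · (x - mu) = (-0.0168, 0.3352).
  (x - mu)^T · [Sigma^{-1} · (x - mu)] = (0)·(-0.0168) + (3)·(0.3352) = 1.0056.

Step 4 — take square root: d = √(1.0056) ≈ 1.0028.

d(x, mu) = √(1.0056) ≈ 1.0028


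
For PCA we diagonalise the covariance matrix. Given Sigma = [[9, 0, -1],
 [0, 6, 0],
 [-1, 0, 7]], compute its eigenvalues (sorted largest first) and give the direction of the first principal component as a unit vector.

Step 1 — characteristic polynomial p(λ) = det(λI - Sigma) = λ³ - tr·λ² + c_1·λ - det, where tr = trace, c_1 = sum of the principal 2×2 minors, det = det(Sigma):
  tr = 9 + 6 + 7 = 22,
  c_1 = (9·6 - (0)²) + (9·7 - (-1)²) + (6·7 - (0)²) = 54 + 62 + 42 = 158,
  det = 9·(6·7 - (0)²) - (0)·((0)·7 - (0)·(-1)) + (-1)·((0)·(0) - 6·(-1)) = 9·(42) - (0)·(0) + (-1)·(6) = 372.
  So p(λ) = λ³ - 22λ² + 158λ - 372.
Step 2 — look for an integer root (rational root theorem: any rational root is an integer divisor of 372). Testing λ = 6:
  p(6) = 216 - 792 + 948 - 372 = 0  ✓
  Dividing out (λ - 6): p(λ) = (λ - 6)(λ² - 16λ + 62).
Step 3 — remaining eigenvalues from the quadratic λ² - 16λ + 62 = 0:
  Δ = 16² - 4·62 = 256 - 248 = 8,  λ = (16 ± √8)/2 = (16 ± 2.8284)/2 ≈ 9.4142 or 6.5858.
  Sorted: λ_1 = 9.4142,  λ_2 = 6.5858,  λ_3 = 6  (check: sum = 22 = tr ✓).

Step 4 — unit eigenvector for λ_1 ≈ 9.4142: v spans the null space of (Sigma - λ_1 I), whose rows are
  r_1 = (-0.4142, 0, -1),  r_2 = (0, -3.4142, 0),  r_3 = (-1, 0, -2.4142).
  v is orthogonal to every row, so take v ∝ r_1 × r_2 = ((0)·(0) - (-1)·(-3.4142), (-1)·(0) - (-0.4142)·(0), (-0.4142)·(-3.4142) - (0)·(0)) ≈ (-3.4142, 0, 1.4142).
  Rescale (multiply by -1 so the first nonzero entry is positive): u = (3.4142, 0, -1.4142).
  ||u|| = √((3.4142)² + (0)² + (-1.4142)²) = √(13.6569) ≈ 3.6955,  v_1 = u/||u|| ≈ (0.9239, 0, -0.3827) (||v_1|| = 1).

λ_1 = 9.4142,  λ_2 = 6.5858,  λ_3 = 6;  v_1 ≈ (0.9239, 0, -0.3827)


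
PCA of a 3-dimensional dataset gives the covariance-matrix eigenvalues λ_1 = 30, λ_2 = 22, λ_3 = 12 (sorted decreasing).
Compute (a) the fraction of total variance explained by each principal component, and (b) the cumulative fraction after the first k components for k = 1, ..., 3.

Step 1 — total variance = trace(Sigma) = Σ λ_i = 30 + 22 + 12 = 64.

Step 2 — fraction explained by component i = λ_i / Σ λ:
  PC1: 30/64 = 0.4688
  PC2: 22/64 = 0.3438
  PC3: 12/64 = 0.1875

Step 3 — cumulative fraction after k components = (λ_1 + ... + λ_k) / Σ λ:
  k = 1: 30/64 = 0.4688
  k = 2: (30 + 22)/64 = 52/64 = 0.8125
  k = 3: (30 + 22 + 12)/64 = 64/64 = 1

Summary (fraction, with percent):

explained: PC1 0.4688 (46.88%), PC2 0.3438 (34.38%), PC3 0.1875 (18.75%);  cumulative: 0.4688, 0.8125, 1
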